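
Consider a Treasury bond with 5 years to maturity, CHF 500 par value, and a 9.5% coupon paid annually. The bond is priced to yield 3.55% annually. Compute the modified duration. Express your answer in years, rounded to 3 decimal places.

4.154 years

Periodic yield y = 0.0355. First find Macaulay duration:
  t   CF        PV=CF/(1+0.0355)^t    t·PV
  1        47.50        45.8716        45.8716
  2        47.50        44.2989        88.5979
  3        47.50        42.7802       128.3407
  4        47.50        41.3136       165.2545
  5       547.50       459.8684     2,299.3422
  Σ                    634.1328     2,727.4069
P = 634.1328; Macaulay duration = 2,727.4069 / 634.1328 = 4.30100 years.
Modified duration = D_Mac / (1 + y) = 4.30100 / 1.0355 = 4.15355 years.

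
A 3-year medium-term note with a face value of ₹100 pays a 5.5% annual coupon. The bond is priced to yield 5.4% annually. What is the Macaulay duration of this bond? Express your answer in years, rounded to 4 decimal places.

2.8465 years

Periodic yield y = 0.054. Discount each cash flow and weight by its year:
  t   CF        PV=CF/(1+0.054)^t    t·PV
  1         5.50         5.2182         5.2182
  2         5.50         4.9509         9.9017
  3       105.50        90.1012       270.3036
  Σ                    100.2703       285.4236
Price P = Σ PV = 100.2703.
Macaulay duration = Σ(t·PV) / P = 285.4236 / 100.2703 = 2.84654 years.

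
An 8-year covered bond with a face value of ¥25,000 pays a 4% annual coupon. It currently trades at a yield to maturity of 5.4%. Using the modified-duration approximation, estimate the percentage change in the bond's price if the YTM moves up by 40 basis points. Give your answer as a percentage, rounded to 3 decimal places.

Periodic yield y = 0.054. Modified duration first:
  t   CF        PV=CF/(1+0.054)^t    t·PV
  1     1,000.00       948.7666       948.7666
  2     1,000.00       900.1581     1,800.3161
  3     1,000.00       854.0399     2,562.1197
  4     1,000.00       810.2845     3,241.1382
  5     1,000.00       768.7709     3,843.8546
  6     1,000.00       729.3842     4,376.3050
  7     1,000.00       692.0153     4,844.1074
  8    26,000.00    17,070.5872   136,564.6978
  Σ                 22,774.0068   158,181.3055
P = 22,774.0068; D_Mac = 6.94570 yrs; D_mod = 6.94570/(1+0.054) = 6.58984 yrs.
ΔP/P ≈ -D_mod · Δy = -6.58984 × (+0.004) = -0.026359 = -2.6359%.

-2.636%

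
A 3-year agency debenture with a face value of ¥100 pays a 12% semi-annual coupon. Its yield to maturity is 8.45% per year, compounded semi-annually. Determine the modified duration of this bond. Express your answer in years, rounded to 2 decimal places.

2.52 years

Periodic yield y = 0.04225. First find Macaulay duration:
  t   CF        PV=CF/(1+0.04225)^t    t·PV
  1         6.00         5.7568         5.7568
  2         6.00         5.5234        11.0468
  3         6.00         5.2995        15.8985
  4         6.00         5.0847        20.3387
  5         6.00         4.8786        24.3928
  6       106.00        82.6941       496.1645
  Σ                    109.2370       573.5982
P = 109.2370; Macaulay duration = 573.5982 / 109.2370 = 5.25095 half-year periods = 2.62548 years.
Modified duration = D_Mac / (1 + y) = 2.62548 / 1.04225 = 2.51905 years.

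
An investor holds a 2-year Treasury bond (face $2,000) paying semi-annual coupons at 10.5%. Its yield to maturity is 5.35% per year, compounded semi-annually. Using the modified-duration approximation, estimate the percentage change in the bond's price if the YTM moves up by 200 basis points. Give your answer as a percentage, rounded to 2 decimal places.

Periodic yield y = 0.02675. Modified duration first:
  t   CF        PV=CF/(1+0.02675)^t    t·PV
  1       105.00       102.2644       102.2644
  2       105.00        99.6001       199.2002
  3       105.00        97.0052       291.0157
  4     2,105.00     1,894.0579     7,576.2317
  Σ                  2,192.9277     8,168.7120
P = 2,192.9277; D_Mac = 3.72503 half-year periods = 1.86251 yrs; D_mod = 1.86251/(1+0.02675) = 1.81399 yrs.
ΔP/P ≈ -D_mod · Δy = -1.81399 × (+0.02) = -0.036280 = -3.6280%.

-3.63%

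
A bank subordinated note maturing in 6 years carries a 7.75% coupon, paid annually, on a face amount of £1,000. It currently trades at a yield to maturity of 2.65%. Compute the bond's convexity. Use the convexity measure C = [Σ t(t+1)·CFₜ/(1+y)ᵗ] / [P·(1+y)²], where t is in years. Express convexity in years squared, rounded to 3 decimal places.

With y = 0.0265:
  t   CF        PV=CF/(1+0.0265)^t    t·PV        t(t+1)·PV
  1        77.50        75.4993        75.4993         150.9985
  2        77.50        73.5502       147.1004         441.3011
  3        77.50        71.6514       214.9543         859.8171
  4        77.50        69.8017       279.2067       1,396.0336
  5        77.50        67.9997       339.9985       2,039.9907
  6     1,077.50       921.0083     5,526.0500      38,682.3497
  Σ                  1,279.5106     6,582.8091      43,570.4909
P = 1,279.5106.
Convexity = Σ t(t+1)·PV / [P·(1+y)²] = 43,570.4909 / (1,279.5106 × 1.053702) = 32.31697.

32.317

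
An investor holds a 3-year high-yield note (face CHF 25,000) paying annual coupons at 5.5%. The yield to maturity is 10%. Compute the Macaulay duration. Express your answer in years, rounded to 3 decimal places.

2.836 years

Periodic yield y = 0.1. Discount each cash flow and weight by its year:
  t   CF        PV=CF/(1+0.1)^t    t·PV
  1     1,375.00     1,250.0000     1,250.0000
  2     1,375.00     1,136.3636     2,272.7273
  3    26,375.00    19,815.9279    59,447.7836
  Σ                 22,202.2915    62,970.5109
Price P = Σ PV = 22,202.2915.
Macaulay duration = Σ(t·PV) / P = 62,970.5109 / 22,202.2915 = 2.83622 years.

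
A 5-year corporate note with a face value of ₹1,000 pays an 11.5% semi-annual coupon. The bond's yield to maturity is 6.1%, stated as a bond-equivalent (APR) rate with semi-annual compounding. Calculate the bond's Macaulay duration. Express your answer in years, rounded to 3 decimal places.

Periodic yield y = 0.0305. Discount each cash flow and weight by its period:
  t   CF        PV=CF/(1+0.0305)^t    t·PV
  1        57.50        55.7982        55.7982
  2        57.50        54.1467       108.2934
  3        57.50        52.5441       157.6323
  4        57.50        50.9889       203.9557
  5        57.50        49.4798       247.3990
  6        57.50        48.0153       288.0919
  7        57.50        46.5942       326.1594
  8        57.50        45.2151       361.7211
  9        57.50        43.8769       394.8920
  10    1,057.50       783.0697     7,830.6969
  Σ                  1,229.7289     9,974.6399
Price P = Σ PV = 1,229.7289.
Macaulay duration = Σ(t·PV) / P = 9,974.6399 / 1,229.7289 = 8.11125 half-year periods.
In years: 8.11125 / 2 = 4.05563 years.

4.056 years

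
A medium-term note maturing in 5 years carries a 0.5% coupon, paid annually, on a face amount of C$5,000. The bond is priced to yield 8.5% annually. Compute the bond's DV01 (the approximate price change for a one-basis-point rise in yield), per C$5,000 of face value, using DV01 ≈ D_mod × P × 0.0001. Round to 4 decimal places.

Periodic yield y = 0.085.
  t   CF        PV=CF/(1+0.085)^t    t·PV
  1        25.00        23.0415        23.0415
  2        25.00        21.2364        42.4728
  3        25.00        19.5727        58.7181
  4        25.00        18.0394        72.1574
  5     5,025.00     3,341.8533    16,709.2663
  Σ                  3,423.7432    16,905.6560
P = 3,423.7432; D_Mac = 4.93777 yrs; D_mod = 4.55094 yrs.
DV01 ≈ 4.55094 × 3,423.7432 × 0.0001 = 1.558125.

C$1.5581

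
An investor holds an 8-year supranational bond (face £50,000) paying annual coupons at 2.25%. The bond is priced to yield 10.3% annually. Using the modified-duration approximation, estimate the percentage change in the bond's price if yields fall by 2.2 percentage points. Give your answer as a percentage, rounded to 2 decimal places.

+14.31%

Periodic yield y = 0.103. Modified duration first:
  t   CF        PV=CF/(1+0.103)^t    t·PV
  1     1,125.00     1,019.9456     1,019.9456
  2     1,125.00       924.7014     1,849.4027
  3     1,125.00       838.3512     2,515.0536
  4     1,125.00       760.0645     3,040.2582
  5     1,125.00       689.0884     3,445.4422
  6     1,125.00       624.7402     3,748.4412
  7     1,125.00       566.4009     3,964.8063
  8    51,125.00    23,336.1507   186,689.2059
  Σ                 28,759.4430   206,272.5556
P = 28,759.4430; D_Mac = 7.17234 yrs; D_mod = 7.17234/(1+0.103) = 6.50258 yrs.
ΔP/P ≈ -D_mod · Δy = -6.50258 × (-0.022) = +0.143057 = +14.3057%.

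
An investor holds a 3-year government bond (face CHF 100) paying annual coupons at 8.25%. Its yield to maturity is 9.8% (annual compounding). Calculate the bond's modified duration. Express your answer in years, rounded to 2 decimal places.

Periodic yield y = 0.098. First find Macaulay duration:
  t   CF        PV=CF/(1+0.098)^t    t·PV
  1         8.25         7.5137         7.5137
  2         8.25         6.8430        13.6861
  3       108.25        81.7751       245.3252
  Σ                     96.1318       266.5249
P = 96.1318; Macaulay duration = 266.5249 / 96.1318 = 2.77250 years.
Modified duration = D_Mac / (1 + y) = 2.77250 / 1.098 = 2.52504 years.

2.53 years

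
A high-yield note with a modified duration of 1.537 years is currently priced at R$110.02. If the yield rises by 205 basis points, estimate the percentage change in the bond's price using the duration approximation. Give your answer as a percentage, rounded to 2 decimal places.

Duration approximation: ΔP/P ≈ -D_mod · Δy = -1.537 × (+0.0205) = -0.0315085.
As a percentage: -3.15085%.

-3.15%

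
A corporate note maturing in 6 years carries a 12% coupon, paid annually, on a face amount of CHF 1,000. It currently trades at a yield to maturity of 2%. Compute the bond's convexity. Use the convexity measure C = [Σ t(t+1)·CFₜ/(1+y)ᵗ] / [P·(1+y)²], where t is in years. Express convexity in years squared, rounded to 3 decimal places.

With y = 0.02:
  t   CF        PV=CF/(1+0.02)^t    t·PV        t(t+1)·PV
  1       120.00       117.6471       117.6471         235.2941
  2       120.00       115.3403       230.6805         692.0415
  3       120.00       113.0787       339.2360       1,356.9442
  4       120.00       110.8615       443.4458       2,217.2290
  5       120.00       108.6877       543.4385       3,260.6309
  6     1,120.00       994.5279     5,967.1677      41,770.1738
  Σ                  1,560.1431     7,641.6156      49,532.3136
P = 1,560.1431.
Convexity = Σ t(t+1)·PV / [P·(1+y)²] = 49,532.3136 / (1,560.1431 × 1.040400) = 30.51574.

30.516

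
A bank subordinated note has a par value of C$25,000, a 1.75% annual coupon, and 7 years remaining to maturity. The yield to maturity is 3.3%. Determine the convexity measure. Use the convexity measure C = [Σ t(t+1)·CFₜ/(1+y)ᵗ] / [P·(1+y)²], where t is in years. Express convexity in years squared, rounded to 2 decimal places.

48.78

With y = 0.033:
  t   CF        PV=CF/(1+0.033)^t    t·PV        t(t+1)·PV
  1       437.50       423.5237       423.5237         847.0474
  2       437.50       409.9939       819.9878       2,459.9635
  3       437.50       396.8963     1,190.6890       4,762.7561
  4       437.50       384.2172     1,536.8687       7,684.3434
  5       437.50       371.9431     1,859.7153      11,158.2915
  6       437.50       360.0610     2,160.3662      15,122.5636
  7    25,437.50    20,266.1931   141,863.3516   1,134,906.8124
  Σ                 22,612.8283   149,854.5023   1,176,941.7780
P = 22,612.8283.
Convexity = Σ t(t+1)·PV / [P·(1+y)²] = 1,176,941.7780 / (22,612.8283 × 1.067089) = 48.77524.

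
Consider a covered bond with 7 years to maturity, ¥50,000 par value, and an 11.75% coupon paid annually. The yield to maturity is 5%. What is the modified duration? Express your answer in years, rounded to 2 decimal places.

Periodic yield y = 0.05. First find Macaulay duration:
  t   CF        PV=CF/(1+0.05)^t    t·PV
  1     5,875.00     5,595.2381     5,595.2381
  2     5,875.00     5,328.7982    10,657.5964
  3     5,875.00     5,075.0459    15,225.1377
  4     5,875.00     4,833.3770    19,333.5082
  5     5,875.00     4,603.2162    23,016.0811
  6     5,875.00     4,384.0155    26,304.0927
  7    55,875.00    39,709.3193   277,965.2352
  Σ                 69,529.0102   378,096.8894
P = 69,529.0102; Macaulay duration = 378,096.8894 / 69,529.0102 = 5.43797 years.
Modified duration = D_Mac / (1 + y) = 5.43797 / 1.05 = 5.17902 years.

5.18 years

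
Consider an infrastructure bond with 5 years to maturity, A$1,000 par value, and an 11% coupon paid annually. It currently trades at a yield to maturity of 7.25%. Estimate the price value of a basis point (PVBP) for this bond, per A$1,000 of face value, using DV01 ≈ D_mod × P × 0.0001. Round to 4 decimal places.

Periodic yield y = 0.0725.
  t   CF        PV=CF/(1+0.0725)^t    t·PV
  1       110.00       102.5641       102.5641
  2       110.00        95.6309       191.2617
  3       110.00        89.1663       267.4989
  4       110.00        83.1387       332.5550
  5     1,110.00       782.2336     3,911.1681
  Σ                  1,152.7336     4,805.0478
P = 1,152.7336; D_Mac = 4.16839 yrs; D_mod = 3.88661 yrs.
DV01 ≈ 3.88661 × 1,152.7336 × 0.0001 = 0.448023.

A$0.4480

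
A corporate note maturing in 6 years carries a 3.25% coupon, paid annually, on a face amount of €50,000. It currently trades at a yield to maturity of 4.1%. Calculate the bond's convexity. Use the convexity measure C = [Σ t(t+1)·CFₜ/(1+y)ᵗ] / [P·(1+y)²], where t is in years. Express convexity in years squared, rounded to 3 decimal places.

34.778

With y = 0.041:
  t   CF        PV=CF/(1+0.041)^t    t·PV        t(t+1)·PV
  1     1,625.00     1,560.9990     1,560.9990       3,121.9981
  2     1,625.00     1,499.5188     2,999.0375       8,997.1126
  3     1,625.00     1,440.4599     4,321.3797      17,285.5190
  4     1,625.00     1,383.7271     5,534.9084      27,674.5420
  5     1,625.00     1,329.2287     6,646.1436      39,876.8617
  6    51,625.00    40,565.3930   243,392.3579   1,703,746.5052
  Σ                 47,779.3265   264,454.8262   1,800,702.5386
P = 47,779.3265.
Convexity = Σ t(t+1)·PV / [P·(1+y)²] = 1,800,702.5386 / (47,779.3265 × 1.083681) = 34.77767.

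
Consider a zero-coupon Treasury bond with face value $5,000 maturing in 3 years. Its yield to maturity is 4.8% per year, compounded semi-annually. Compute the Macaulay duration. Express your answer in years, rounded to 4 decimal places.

A zero-coupon bond has a single cash flow at maturity, so its Macaulay duration equals its maturity: 3 years.
(Equivalently: 6 semi-annual periods ÷ 2 = 3 years.)

3.0000 years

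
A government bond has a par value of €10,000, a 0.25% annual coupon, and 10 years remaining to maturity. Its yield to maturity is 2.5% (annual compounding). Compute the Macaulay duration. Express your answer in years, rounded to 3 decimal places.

Periodic yield y = 0.025. Discount each cash flow and weight by its year:
  t   CF        PV=CF/(1+0.025)^t    t·PV
  1        25.00        24.3902        24.3902
  2        25.00        23.7954        47.5907
  3        25.00        23.2150        69.6450
  4        25.00        22.6488        90.5951
  5        25.00        22.0964       110.4818
  6        25.00        21.5574       129.3445
  7        25.00        21.0316       147.2214
  8        25.00        20.5187       164.1493
  9        25.00        20.0182       180.1639
  10   10,025.00     7,831.5140    78,315.1398
  Σ                  8,030.7856    79,278.7217
Price P = Σ PV = 8,030.7856.
Macaulay duration = Σ(t·PV) / P = 79,278.7217 / 8,030.7856 = 9.87185 years.

9.872 years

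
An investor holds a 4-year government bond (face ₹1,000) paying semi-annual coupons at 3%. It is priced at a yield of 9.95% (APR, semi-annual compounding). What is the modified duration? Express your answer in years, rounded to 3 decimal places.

3.587 years

Periodic yield y = 0.04975. First find Macaulay duration:
  t   CF        PV=CF/(1+0.04975)^t    t·PV
  1        15.00        14.2891        14.2891
  2        15.00        13.6119        27.2238
  3        15.00        12.9668        38.9005
  4        15.00        12.3523        49.4092
  5        15.00        11.7669        58.8345
  6        15.00        11.2092        67.2554
  7        15.00        10.6780        74.7460
  8     1,015.00       688.3019     5,506.4153
  Σ                    775.1762     5,837.0738
P = 775.1762; Macaulay duration = 5,837.0738 / 775.1762 = 7.53000 half-year periods = 3.76500 years.
Modified duration = D_Mac / (1 + y) = 3.76500 / 1.04975 = 3.58657 years.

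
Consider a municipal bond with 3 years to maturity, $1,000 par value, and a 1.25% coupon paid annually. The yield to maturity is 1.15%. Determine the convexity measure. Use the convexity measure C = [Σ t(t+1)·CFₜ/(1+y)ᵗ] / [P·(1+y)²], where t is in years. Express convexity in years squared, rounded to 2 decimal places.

11.54

With y = 0.0115:
  t   CF        PV=CF/(1+0.0115)^t    t·PV        t(t+1)·PV
  1        12.50        12.3579        12.3579          24.7158
  2        12.50        12.2174        24.4348          73.3043
  3     1,012.50       978.3570     2,935.0711      11,740.2844
  Σ                  1,002.9323     2,971.8637      11,838.3045
P = 1,002.9323.
Convexity = Σ t(t+1)·PV / [P·(1+y)²] = 11,838.3045 / (1,002.9323 × 1.023132) = 11.53682.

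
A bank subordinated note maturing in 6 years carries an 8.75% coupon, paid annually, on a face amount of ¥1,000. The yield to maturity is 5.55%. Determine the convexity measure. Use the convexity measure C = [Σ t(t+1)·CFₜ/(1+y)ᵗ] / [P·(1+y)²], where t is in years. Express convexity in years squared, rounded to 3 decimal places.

29.395

With y = 0.0555:
  t   CF        PV=CF/(1+0.0555)^t    t·PV        t(t+1)·PV
  1        87.50        82.8991        82.8991         165.7982
  2        87.50        78.5401       157.0802         471.2407
  3        87.50        74.4103       223.2310         892.9242
  4        87.50        70.4977       281.9909       1,409.9545
  5        87.50        66.7908       333.9542       2,003.7250
  6     1,087.50       786.4658     4,718.7948      33,031.5634
  Σ                  1,159.6039     5,797.9502      37,975.2061
P = 1,159.6039.
Convexity = Σ t(t+1)·PV / [P·(1+y)²] = 37,975.2061 / (1,159.6039 × 1.114080) = 29.39504.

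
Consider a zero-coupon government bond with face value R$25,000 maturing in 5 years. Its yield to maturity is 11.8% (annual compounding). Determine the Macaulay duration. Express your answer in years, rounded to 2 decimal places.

A zero-coupon bond has a single cash flow at maturity, so its Macaulay duration equals its maturity: 5 years.

5.00 years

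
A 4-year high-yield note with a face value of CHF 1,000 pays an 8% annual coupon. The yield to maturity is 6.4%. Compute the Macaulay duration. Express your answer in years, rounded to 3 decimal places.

Periodic yield y = 0.064. Discount each cash flow and weight by its year:
  t   CF        PV=CF/(1+0.064)^t    t·PV
  1        80.00        75.1880        75.1880
  2        80.00        70.6654       141.3308
  3        80.00        66.4148       199.2445
  4     1,080.00       842.6694     3,370.6778
  Σ                  1,054.9376     3,786.4410
Price P = Σ PV = 1,054.9376.
Macaulay duration = Σ(t·PV) / P = 3,786.4410 / 1,054.9376 = 3.58926 years.

3.589 years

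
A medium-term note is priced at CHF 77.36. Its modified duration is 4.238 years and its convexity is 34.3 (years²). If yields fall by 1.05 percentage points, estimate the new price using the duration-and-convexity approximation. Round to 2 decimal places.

CHF 80.95

Duration effect: -D_mod·Δy = -4.238 × (-0.0105) = +0.044499
Convexity effect: ½·C·(Δy)² = 0.5 × 34.3 × (-0.0105)² = +0.0018907875
ΔP/P ≈ +0.044499 + 0.0018907875 = +0.0463897875
New price ≈ 77.36 × (1 + 0.0463897875) = 80.948713961.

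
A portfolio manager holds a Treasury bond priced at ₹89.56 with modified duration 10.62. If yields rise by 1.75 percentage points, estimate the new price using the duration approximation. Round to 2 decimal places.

Duration approximation: ΔP/P ≈ -D_mod · Δy = -10.62 × (+0.0175) = -0.185850.
New price ≈ 89.56 × (1 - 0.185850) = 72.915274.

₹72.92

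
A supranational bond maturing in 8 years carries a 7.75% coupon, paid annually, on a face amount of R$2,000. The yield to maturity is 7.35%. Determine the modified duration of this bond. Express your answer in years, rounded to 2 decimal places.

Periodic yield y = 0.0735. First find Macaulay duration:
  t   CF        PV=CF/(1+0.0735)^t    t·PV
  1       155.00       144.3875       144.3875
  2       155.00       134.5016       269.0033
  3       155.00       125.2926       375.8779
  4       155.00       116.7141       466.8566
  5       155.00       108.7230       543.6150
  6       155.00       101.2790       607.6740
  7       155.00        94.3447       660.4127
  8     2,155.00     1,221.8866     9,775.0924
  Σ                  2,047.1292    12,842.9194
P = 2,047.1292; Macaulay duration = 12,842.9194 / 2,047.1292 = 6.27362 years.
Modified duration = D_Mac / (1 + y) = 6.27362 / 1.0735 = 5.84408 years.

5.84 years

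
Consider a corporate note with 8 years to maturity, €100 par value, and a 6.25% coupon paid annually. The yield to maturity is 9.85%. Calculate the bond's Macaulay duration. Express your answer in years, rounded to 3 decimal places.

6.343 years

Periodic yield y = 0.0985. Discount each cash flow and weight by its year:
  t   CF        PV=CF/(1+0.0985)^t    t·PV
  1         6.25         5.6896         5.6896
  2         6.25         5.1794        10.3588
  3         6.25         4.7150        14.1449
  4         6.25         4.2922        17.1688
  5         6.25         3.9073        19.5366
  6         6.25         3.5570        21.3418
  7         6.25         3.2380        22.6661
  8       106.25        50.1105       400.8837
  Σ                     80.6889       511.7904
Price P = Σ PV = 80.6889.
Macaulay duration = Σ(t·PV) / P = 511.7904 / 80.6889 = 6.34276 years.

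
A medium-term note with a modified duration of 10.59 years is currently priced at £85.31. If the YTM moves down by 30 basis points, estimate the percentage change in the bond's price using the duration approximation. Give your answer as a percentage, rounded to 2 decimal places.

+3.18%

Duration approximation: ΔP/P ≈ -D_mod · Δy = -10.59 × (-0.003) = +0.031770.
As a percentage: +3.1770%.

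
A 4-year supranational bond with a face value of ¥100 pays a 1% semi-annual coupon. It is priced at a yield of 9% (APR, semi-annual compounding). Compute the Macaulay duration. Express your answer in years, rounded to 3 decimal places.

3.916 years

Periodic yield y = 0.045. Discount each cash flow and weight by its period:
  t   CF        PV=CF/(1+0.045)^t    t·PV
  1         0.50         0.4785         0.4785
  2         0.50         0.4579         0.9157
  3         0.50         0.4381         1.3144
  4         0.50         0.4193         1.6771
  5         0.50         0.4012         2.0061
  6         0.50         0.3839         2.3037
  7         0.50         0.3674         2.5719
  8       100.50        70.6701       565.3608
  Σ                     73.6165       576.6283
Price P = Σ PV = 73.6165.
Macaulay duration = Σ(t·PV) / P = 576.6283 / 73.6165 = 7.83287 half-year periods.
In years: 7.83287 / 2 = 3.91644 years.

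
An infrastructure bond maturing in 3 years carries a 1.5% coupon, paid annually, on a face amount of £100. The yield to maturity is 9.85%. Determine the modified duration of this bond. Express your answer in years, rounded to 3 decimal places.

Periodic yield y = 0.0985. First find Macaulay duration:
  t   CF        PV=CF/(1+0.0985)^t    t·PV
  1         1.50         1.3655         1.3655
  2         1.50         1.2431         2.4861
  3       101.50        76.5713       229.7138
  Σ                     79.1798       233.5654
P = 79.1798; Macaulay duration = 233.5654 / 79.1798 = 2.94981 years.
Modified duration = D_Mac / (1 + y) = 2.94981 / 1.0985 = 2.68531 years.

2.685 years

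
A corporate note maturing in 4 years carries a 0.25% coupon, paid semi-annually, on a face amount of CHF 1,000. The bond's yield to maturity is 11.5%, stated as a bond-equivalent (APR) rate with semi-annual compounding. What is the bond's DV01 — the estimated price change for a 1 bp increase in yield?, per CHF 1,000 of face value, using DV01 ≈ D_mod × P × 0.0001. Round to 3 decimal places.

Periodic yield y = 0.0575.
  t   CF        PV=CF/(1+0.0575)^t    t·PV
  1         1.25         1.1820         1.1820
  2         1.25         1.1178         2.2355
  3         1.25         1.0570         3.1710
  4         1.25         0.9995         3.9981
  5         1.25         0.9452         4.7258
  6         1.25         0.8938         5.3626
  7         1.25         0.8452         5.9162
  8     1,001.25       640.1762     5,121.4096
  Σ                    647.2166     5,148.0008
P = 647.2166; D_Mac = 7.95406 half-year periods = 3.97703 yrs; D_mod = 3.76079 yrs.
DV01 ≈ 3.76079 × 647.2166 × 0.0001 = 0.243404.

CHF 0.243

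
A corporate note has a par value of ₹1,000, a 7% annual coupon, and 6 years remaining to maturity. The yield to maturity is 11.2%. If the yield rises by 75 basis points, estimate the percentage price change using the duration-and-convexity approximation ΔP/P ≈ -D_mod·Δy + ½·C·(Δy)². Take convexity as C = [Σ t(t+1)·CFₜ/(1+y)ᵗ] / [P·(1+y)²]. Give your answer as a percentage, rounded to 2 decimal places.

With y = 0.112:
  t   CF        PV=CF/(1+0.112)^t    t·PV        t(t+1)·PV
  1        70.00        62.9496        62.9496         125.8993
  2        70.00        56.6094       113.2188         339.6563
  3        70.00        50.9077       152.7232         610.8927
  4        70.00        45.7803       183.1213         915.6065
  5        70.00        41.1694       205.8468       1,235.0808
  6     1,070.00       565.9200     3,395.5201      23,768.6406
  Σ                    823.3365     4,113.3798      26,995.7762
P = 823.3365; D_Mac = 4.99599 yrs; D_mod = 4.49280 yrs; C = 26.51605.
Duration effect: -4.49280 × (+0.0075) = -0.033696
Convexity effect: 0.5 × 26.51605 × (0.0075)² = +0.0007458
ΔP/P ≈ -0.033696 + 0.0007458 = -0.032950 = -3.2950%.

-3.30%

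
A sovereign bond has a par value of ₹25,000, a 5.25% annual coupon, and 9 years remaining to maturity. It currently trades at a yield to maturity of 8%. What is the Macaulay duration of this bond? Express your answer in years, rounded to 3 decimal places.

7.215 years

Periodic yield y = 0.08. Discount each cash flow and weight by its year:
  t   CF        PV=CF/(1+0.08)^t    t·PV
  1     1,312.50     1,215.2778     1,215.2778
  2     1,312.50     1,125.2572     2,250.5144
  3     1,312.50     1,041.9048     3,125.7144
  4     1,312.50       964.7267     3,858.9067
  5     1,312.50       893.2654     4,466.3272
  6     1,312.50       827.0976     4,962.5858
  7     1,312.50       765.8311     5,360.8180
  8     1,312.50       709.1029     5,672.8233
  9    26,312.50    13,162.8009   118,465.2085
  Σ                 20,705.2646   149,378.1762
Price P = Σ PV = 20,705.2646.
Macaulay duration = Σ(t·PV) / P = 149,378.1762 / 20,705.2646 = 7.21450 years.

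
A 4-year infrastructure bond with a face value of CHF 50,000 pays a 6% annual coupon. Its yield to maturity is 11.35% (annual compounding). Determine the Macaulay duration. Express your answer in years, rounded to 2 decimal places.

3.64 years

Periodic yield y = 0.1135. Discount each cash flow and weight by its year:
  t   CF        PV=CF/(1+0.1135)^t    t·PV
  1     3,000.00     2,694.2075     2,694.2075
  2     3,000.00     2,419.5846     4,839.1692
  3     3,000.00     2,172.9543     6,518.8629
  4    53,000.00    34,475.8501   137,903.4005
  Σ                 41,762.5965   151,955.6400
Price P = Σ PV = 41,762.5965.
Macaulay duration = Σ(t·PV) / P = 151,955.6400 / 41,762.5965 = 3.63856 years.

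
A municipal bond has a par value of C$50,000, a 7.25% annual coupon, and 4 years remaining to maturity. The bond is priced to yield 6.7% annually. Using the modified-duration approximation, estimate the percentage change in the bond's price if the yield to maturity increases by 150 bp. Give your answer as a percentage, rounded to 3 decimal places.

-5.084%

Periodic yield y = 0.067. Modified duration first:
  t   CF        PV=CF/(1+0.067)^t    t·PV
  1     3,625.00     3,397.3758     3,397.3758
  2     3,625.00     3,184.0448     6,368.0896
  3     3,625.00     2,984.1095     8,952.3284
  4    53,625.00    41,372.2964   165,489.1856
  Σ                 50,937.8265   184,206.9795
P = 50,937.8265; D_Mac = 3.61631 yrs; D_mod = 3.61631/(1+0.067) = 3.38923 yrs.
ΔP/P ≈ -D_mod · Δy = -3.38923 × (+0.015) = -0.050838 = -5.0838%.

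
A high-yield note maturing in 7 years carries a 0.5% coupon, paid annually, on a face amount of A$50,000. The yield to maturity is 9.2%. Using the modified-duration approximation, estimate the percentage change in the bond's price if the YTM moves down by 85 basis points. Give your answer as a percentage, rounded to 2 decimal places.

+5.33%

Periodic yield y = 0.092. Modified duration first:
  t   CF        PV=CF/(1+0.092)^t    t·PV
  1       250.00       228.9377       228.9377
  2       250.00       209.6499       419.2999
  3       250.00       191.9871       575.9614
  4       250.00       175.8124       703.2495
  5       250.00       161.0003       805.0017
  6       250.00       147.4362       884.6173
  7    50,250.00    27,137.9850   189,965.8948
  Σ                 28,252.8087   193,582.9623
P = 28,252.8087; D_Mac = 6.85181 yrs; D_mod = 6.85181/(1+0.092) = 6.27455 yrs.
ΔP/P ≈ -D_mod · Δy = -6.27455 × (-0.0085) = +0.053334 = +5.3334%.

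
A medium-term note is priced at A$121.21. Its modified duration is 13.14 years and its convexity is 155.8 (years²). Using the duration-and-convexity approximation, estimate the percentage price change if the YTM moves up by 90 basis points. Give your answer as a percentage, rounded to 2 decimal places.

Duration effect: -D_mod·Δy = -13.14 × (+0.009) = -0.118260
Convexity effect: ½·C·(Δy)² = 0.5 × 155.8 × (0.009)² = +0.0063099
ΔP/P ≈ -0.118260 + 0.0063099 = -0.1119501
= -11.19501%.

-11.20%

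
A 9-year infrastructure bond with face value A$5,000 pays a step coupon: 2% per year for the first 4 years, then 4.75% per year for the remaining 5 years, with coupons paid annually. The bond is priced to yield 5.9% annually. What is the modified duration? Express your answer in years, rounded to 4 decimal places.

Periodic yield y = 0.059. First find Macaulay duration:
  t   CF        PV=CF/(1+0.059)^t    t·PV
  1       100.00        94.4287        94.4287
  2       100.00        89.1678       178.3356
  3       100.00        84.2000       252.6000
  4       100.00        79.5090       318.0359
  5       237.50       178.3133       891.5667
  6       237.50       168.3790     1,010.2738
  7       237.50       158.9981     1,112.9866
  8       237.50       150.1398     1,201.1187
  9     5,237.50     3,126.5141    28,138.6271
  Σ                  4,129.6498    33,197.9731
P = 4,129.6498; Macaulay duration = 33,197.9731 / 4,129.6498 = 8.03893 years.
Modified duration = D_Mac / (1 + y) = 8.03893 / 1.059 = 7.59106 years.

7.5911 years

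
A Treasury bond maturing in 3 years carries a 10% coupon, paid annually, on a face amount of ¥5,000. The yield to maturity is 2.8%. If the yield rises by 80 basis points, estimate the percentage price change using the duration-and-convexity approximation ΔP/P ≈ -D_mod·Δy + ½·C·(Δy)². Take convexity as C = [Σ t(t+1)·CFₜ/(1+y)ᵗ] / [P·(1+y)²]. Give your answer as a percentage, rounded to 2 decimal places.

With y = 0.028:
  t   CF        PV=CF/(1+0.028)^t    t·PV        t(t+1)·PV
  1       500.00       486.3813       486.3813         972.7626
  2       500.00       473.1336       946.2672       2,838.8015
  3     5,500.00     5,062.7134    15,188.1403      60,752.5612
  Σ                  6,022.2283    16,620.7888      64,564.1253
P = 6,022.2283; D_Mac = 2.75991 yrs; D_mod = 2.68473 yrs; C = 10.14490.
Duration effect: -2.68473 × (+0.008) = -0.021478
Convexity effect: 0.5 × 10.14490 × (0.008)² = +0.0003246
ΔP/P ≈ -0.021478 + 0.0003246 = -0.021153 = -2.1153%.

-2.12%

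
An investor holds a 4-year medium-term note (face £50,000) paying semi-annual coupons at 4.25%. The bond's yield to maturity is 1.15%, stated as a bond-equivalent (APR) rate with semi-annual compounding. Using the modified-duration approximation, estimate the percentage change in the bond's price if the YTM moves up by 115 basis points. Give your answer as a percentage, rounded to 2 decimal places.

Periodic yield y = 0.00575. Modified duration first:
  t   CF        PV=CF/(1+0.00575)^t    t·PV
  1     1,062.50     1,056.4256     1,056.4256
  2     1,062.50     1,050.3858     2,100.7717
  3     1,062.50     1,044.3806     3,133.1419
  4     1,062.50     1,038.4098     4,153.6392
  5     1,062.50     1,032.4731     5,162.3653
  6     1,062.50     1,026.5703     6,159.4217
  7     1,062.50     1,020.7013     7,144.9088
  8    51,062.50    48,773.2554   390,186.0433
  Σ                 56,042.6019   419,096.7175
P = 56,042.6019; D_Mac = 7.47818 half-year periods = 3.73909 yrs; D_mod = 3.73909/(1+0.00575) = 3.71771 yrs.
ΔP/P ≈ -D_mod · Δy = -3.71771 × (+0.0115) = -0.042754 = -4.2754%.

-4.28%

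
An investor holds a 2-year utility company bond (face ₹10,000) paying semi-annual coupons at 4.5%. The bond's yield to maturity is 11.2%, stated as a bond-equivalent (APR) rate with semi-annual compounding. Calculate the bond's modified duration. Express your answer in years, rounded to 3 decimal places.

Periodic yield y = 0.056. First find Macaulay duration:
  t   CF        PV=CF/(1+0.056)^t    t·PV
  1       225.00       213.0682       213.0682
  2       225.00       201.7691       403.5382
  3       225.00       191.0692       573.2077
  4    10,225.00     8,222.5712    32,890.2849
  Σ                  8,828.4777    34,080.0990
P = 8,828.4777; Macaulay duration = 34,080.0990 / 8,828.4777 = 3.86025 half-year periods = 1.93012 years.
Modified duration = D_Mac / (1 + y) = 1.93012 / 1.056 = 1.82777 years.

1.828 years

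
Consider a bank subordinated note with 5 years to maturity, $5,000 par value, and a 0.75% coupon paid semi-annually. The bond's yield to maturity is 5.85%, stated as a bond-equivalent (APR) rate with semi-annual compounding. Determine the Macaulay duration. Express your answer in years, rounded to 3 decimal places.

4.903 years

Periodic yield y = 0.02925. Discount each cash flow and weight by its period:
  t   CF        PV=CF/(1+0.02925)^t    t·PV
  1        18.75        18.2171        18.2171
  2        18.75        17.6994        35.3989
  3        18.75        17.1964        51.5893
  4        18.75        16.7077        66.8310
  5        18.75        16.2329        81.1646
  6        18.75        15.7716        94.6297
  7        18.75        15.3234       107.2638
  8        18.75        14.8879       119.1034
  9        18.75        14.4648       130.1835
  10    5,018.75     3,761.7229    37,617.2294
  Σ                  3,908.2244    38,321.6108
Price P = Σ PV = 3,908.2244.
Macaulay duration = Σ(t·PV) / P = 38,321.6108 / 3,908.2244 = 9.80538 half-year periods.
In years: 9.80538 / 2 = 4.90269 years.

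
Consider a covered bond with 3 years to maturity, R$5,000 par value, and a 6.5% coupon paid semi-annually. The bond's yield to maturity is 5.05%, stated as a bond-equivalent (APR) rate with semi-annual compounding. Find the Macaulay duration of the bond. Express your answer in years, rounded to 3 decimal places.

Periodic yield y = 0.02525. Discount each cash flow and weight by its period:
  t   CF        PV=CF/(1+0.02525)^t    t·PV
  1       162.50       158.4979       158.4979
  2       162.50       154.5944       309.1888
  3       162.50       150.7870       452.3611
  4       162.50       147.0734       588.2938
  5       162.50       143.4513       717.2565
  6     5,162.50     4,445.0986    26,670.5915
  Σ                  5,199.5027    28,896.1896
Price P = Σ PV = 5,199.5027.
Macaulay duration = Σ(t·PV) / P = 28,896.1896 / 5,199.5027 = 5.55749 half-year periods.
In years: 5.55749 / 2 = 2.77875 years.

2.779 years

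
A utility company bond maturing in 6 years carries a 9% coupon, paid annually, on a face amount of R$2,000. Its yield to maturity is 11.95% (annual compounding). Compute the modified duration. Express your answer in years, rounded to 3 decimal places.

Periodic yield y = 0.1195. First find Macaulay duration:
  t   CF        PV=CF/(1+0.1195)^t    t·PV
  1       180.00       160.7861       160.7861
  2       180.00       143.6231       287.2462
  3       180.00       128.2922       384.8766
  4       180.00       114.5978       458.3910
  5       180.00       102.3651       511.8256
  6     2,180.00     1,107.4188     6,644.5130
  Σ                  1,757.0831     8,447.6385
P = 1,757.0831; Macaulay duration = 8,447.6385 / 1,757.0831 = 4.80776 years.
Modified duration = D_Mac / (1 + y) = 4.80776 / 1.1195 = 4.29456 years.

4.295 years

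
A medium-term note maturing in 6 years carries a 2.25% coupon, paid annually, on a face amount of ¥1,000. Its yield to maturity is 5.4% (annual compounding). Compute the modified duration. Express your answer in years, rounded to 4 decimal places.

5.3556 years

Periodic yield y = 0.054. First find Macaulay duration:
  t   CF        PV=CF/(1+0.054)^t    t·PV
  1        22.50        21.3472        21.3472
  2        22.50        20.2536        40.5071
  3        22.50        19.2159        57.6477
  4        22.50        18.2314        72.9256
  5        22.50        17.2973        86.4867
  6     1,022.50       745.7953     4,474.7719
  Σ                    842.1408     4,753.6863
P = 842.1408; Macaulay duration = 4,753.6863 / 842.1408 = 5.64476 years.
Modified duration = D_Mac / (1 + y) = 5.64476 / 1.054 = 5.35556 years.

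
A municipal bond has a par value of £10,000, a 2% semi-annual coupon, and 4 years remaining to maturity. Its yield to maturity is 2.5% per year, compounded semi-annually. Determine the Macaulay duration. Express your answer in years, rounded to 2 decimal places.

3.86 years

Periodic yield y = 0.0125. Discount each cash flow and weight by its period:
  t   CF        PV=CF/(1+0.0125)^t    t·PV
  1       100.00        98.7654        98.7654
  2       100.00        97.5461       195.0922
  3       100.00        96.3418       289.0255
  4       100.00        95.1524       380.6097
  5       100.00        93.9777       469.8885
  6       100.00        92.8175       556.9049
  7       100.00        91.6716       641.7011
  8    10,100.00     9,144.5243    73,156.1945
  Σ                  9,810.7969    75,788.1819
Price P = Σ PV = 9,810.7969.
Macaulay duration = Σ(t·PV) / P = 75,788.1819 / 9,810.7969 = 7.72498 half-year periods.
In years: 7.72498 / 2 = 3.86249 years.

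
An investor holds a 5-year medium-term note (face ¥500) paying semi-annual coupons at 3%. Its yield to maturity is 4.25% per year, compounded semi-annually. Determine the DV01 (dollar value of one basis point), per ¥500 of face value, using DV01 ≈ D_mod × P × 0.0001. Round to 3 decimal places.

¥0.216

Periodic yield y = 0.02125.
  t   CF        PV=CF/(1+0.02125)^t    t·PV
  1         7.50         7.3439         7.3439
  2         7.50         7.1911        14.3823
  3         7.50         7.0415        21.1245
  4         7.50         6.8950        27.5799
  5         7.50         6.7515        33.7576
  6         7.50         6.6110        39.6662
  7         7.50         6.4735        45.3143
  8         7.50         6.3388        50.7101
  9         7.50         6.2069        55.8618
  10      507.50       411.2589     4,112.5894
  Σ                    472.1121     4,408.3299
P = 472.1121; D_Mac = 9.33746 half-year periods = 4.66873 yrs; D_mod = 4.57159 yrs.
DV01 ≈ 4.57159 × 472.1121 × 0.0001 = 0.215830.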